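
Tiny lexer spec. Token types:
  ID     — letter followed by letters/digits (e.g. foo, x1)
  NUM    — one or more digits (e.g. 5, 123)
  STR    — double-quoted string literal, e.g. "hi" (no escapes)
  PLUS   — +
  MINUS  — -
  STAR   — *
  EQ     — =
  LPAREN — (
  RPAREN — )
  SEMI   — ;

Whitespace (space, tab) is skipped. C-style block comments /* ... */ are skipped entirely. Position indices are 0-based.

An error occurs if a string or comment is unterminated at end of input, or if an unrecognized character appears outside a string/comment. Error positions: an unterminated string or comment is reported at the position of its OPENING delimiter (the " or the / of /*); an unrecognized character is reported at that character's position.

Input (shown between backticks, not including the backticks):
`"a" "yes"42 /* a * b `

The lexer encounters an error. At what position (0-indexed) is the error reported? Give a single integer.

Answer: 12

Derivation:
pos=0: enter STRING mode
pos=0: emit STR "a" (now at pos=3)
pos=4: enter STRING mode
pos=4: emit STR "yes" (now at pos=9)
pos=9: emit NUM '42' (now at pos=11)
pos=12: enter COMMENT mode (saw '/*')
pos=12: ERROR — unterminated comment (reached EOF)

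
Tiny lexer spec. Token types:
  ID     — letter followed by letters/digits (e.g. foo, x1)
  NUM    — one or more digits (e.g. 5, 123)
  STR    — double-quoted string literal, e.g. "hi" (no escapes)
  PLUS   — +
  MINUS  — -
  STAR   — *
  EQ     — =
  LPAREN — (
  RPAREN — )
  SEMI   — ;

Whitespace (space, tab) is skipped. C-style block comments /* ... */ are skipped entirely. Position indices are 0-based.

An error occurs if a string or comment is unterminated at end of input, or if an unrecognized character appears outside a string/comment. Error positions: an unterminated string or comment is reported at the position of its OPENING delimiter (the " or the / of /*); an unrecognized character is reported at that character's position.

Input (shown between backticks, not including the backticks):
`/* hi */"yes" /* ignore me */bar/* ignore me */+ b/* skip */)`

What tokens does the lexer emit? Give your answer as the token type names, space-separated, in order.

pos=0: enter COMMENT mode (saw '/*')
exit COMMENT mode (now at pos=8)
pos=8: enter STRING mode
pos=8: emit STR "yes" (now at pos=13)
pos=14: enter COMMENT mode (saw '/*')
exit COMMENT mode (now at pos=29)
pos=29: emit ID 'bar' (now at pos=32)
pos=32: enter COMMENT mode (saw '/*')
exit COMMENT mode (now at pos=47)
pos=47: emit PLUS '+'
pos=49: emit ID 'b' (now at pos=50)
pos=50: enter COMMENT mode (saw '/*')
exit COMMENT mode (now at pos=60)
pos=60: emit RPAREN ')'
DONE. 5 tokens: [STR, ID, PLUS, ID, RPAREN]

Answer: STR ID PLUS ID RPAREN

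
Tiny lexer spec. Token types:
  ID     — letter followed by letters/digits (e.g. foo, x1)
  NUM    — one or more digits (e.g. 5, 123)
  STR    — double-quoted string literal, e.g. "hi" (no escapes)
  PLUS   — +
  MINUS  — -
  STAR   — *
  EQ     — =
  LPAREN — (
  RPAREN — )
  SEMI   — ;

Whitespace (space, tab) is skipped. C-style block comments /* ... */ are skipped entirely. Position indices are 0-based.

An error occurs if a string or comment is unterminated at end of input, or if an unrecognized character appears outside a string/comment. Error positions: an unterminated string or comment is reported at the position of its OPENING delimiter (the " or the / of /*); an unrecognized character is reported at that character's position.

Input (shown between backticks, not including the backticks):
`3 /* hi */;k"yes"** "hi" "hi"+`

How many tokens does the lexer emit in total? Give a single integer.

Answer: 9

Derivation:
pos=0: emit NUM '3' (now at pos=1)
pos=2: enter COMMENT mode (saw '/*')
exit COMMENT mode (now at pos=10)
pos=10: emit SEMI ';'
pos=11: emit ID 'k' (now at pos=12)
pos=12: enter STRING mode
pos=12: emit STR "yes" (now at pos=17)
pos=17: emit STAR '*'
pos=18: emit STAR '*'
pos=20: enter STRING mode
pos=20: emit STR "hi" (now at pos=24)
pos=25: enter STRING mode
pos=25: emit STR "hi" (now at pos=29)
pos=29: emit PLUS '+'
DONE. 9 tokens: [NUM, SEMI, ID, STR, STAR, STAR, STR, STR, PLUS]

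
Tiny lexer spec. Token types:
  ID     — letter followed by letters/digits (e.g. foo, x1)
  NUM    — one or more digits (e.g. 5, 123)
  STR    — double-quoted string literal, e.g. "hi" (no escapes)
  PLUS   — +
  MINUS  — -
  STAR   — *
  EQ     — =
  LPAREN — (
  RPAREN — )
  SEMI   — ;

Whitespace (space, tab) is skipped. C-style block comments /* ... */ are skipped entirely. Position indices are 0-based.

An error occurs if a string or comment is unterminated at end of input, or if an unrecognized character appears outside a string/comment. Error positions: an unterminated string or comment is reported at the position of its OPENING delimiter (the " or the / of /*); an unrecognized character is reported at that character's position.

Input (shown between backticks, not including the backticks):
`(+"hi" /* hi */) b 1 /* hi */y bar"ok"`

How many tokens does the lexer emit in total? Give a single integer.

Answer: 9

Derivation:
pos=0: emit LPAREN '('
pos=1: emit PLUS '+'
pos=2: enter STRING mode
pos=2: emit STR "hi" (now at pos=6)
pos=7: enter COMMENT mode (saw '/*')
exit COMMENT mode (now at pos=15)
pos=15: emit RPAREN ')'
pos=17: emit ID 'b' (now at pos=18)
pos=19: emit NUM '1' (now at pos=20)
pos=21: enter COMMENT mode (saw '/*')
exit COMMENT mode (now at pos=29)
pos=29: emit ID 'y' (now at pos=30)
pos=31: emit ID 'bar' (now at pos=34)
pos=34: enter STRING mode
pos=34: emit STR "ok" (now at pos=38)
DONE. 9 tokens: [LPAREN, PLUS, STR, RPAREN, ID, NUM, ID, ID, STR]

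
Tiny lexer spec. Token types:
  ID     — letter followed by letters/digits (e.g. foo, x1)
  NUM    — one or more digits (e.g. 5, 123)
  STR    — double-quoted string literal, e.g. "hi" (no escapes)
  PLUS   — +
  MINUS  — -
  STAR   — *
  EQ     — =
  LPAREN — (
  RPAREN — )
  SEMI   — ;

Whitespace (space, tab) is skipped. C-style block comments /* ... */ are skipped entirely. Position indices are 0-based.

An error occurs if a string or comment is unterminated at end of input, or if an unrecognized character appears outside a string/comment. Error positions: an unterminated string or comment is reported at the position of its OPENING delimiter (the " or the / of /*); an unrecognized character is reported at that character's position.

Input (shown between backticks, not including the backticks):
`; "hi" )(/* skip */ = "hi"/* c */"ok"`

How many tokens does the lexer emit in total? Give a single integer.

pos=0: emit SEMI ';'
pos=2: enter STRING mode
pos=2: emit STR "hi" (now at pos=6)
pos=7: emit RPAREN ')'
pos=8: emit LPAREN '('
pos=9: enter COMMENT mode (saw '/*')
exit COMMENT mode (now at pos=19)
pos=20: emit EQ '='
pos=22: enter STRING mode
pos=22: emit STR "hi" (now at pos=26)
pos=26: enter COMMENT mode (saw '/*')
exit COMMENT mode (now at pos=33)
pos=33: enter STRING mode
pos=33: emit STR "ok" (now at pos=37)
DONE. 7 tokens: [SEMI, STR, RPAREN, LPAREN, EQ, STR, STR]

Answer: 7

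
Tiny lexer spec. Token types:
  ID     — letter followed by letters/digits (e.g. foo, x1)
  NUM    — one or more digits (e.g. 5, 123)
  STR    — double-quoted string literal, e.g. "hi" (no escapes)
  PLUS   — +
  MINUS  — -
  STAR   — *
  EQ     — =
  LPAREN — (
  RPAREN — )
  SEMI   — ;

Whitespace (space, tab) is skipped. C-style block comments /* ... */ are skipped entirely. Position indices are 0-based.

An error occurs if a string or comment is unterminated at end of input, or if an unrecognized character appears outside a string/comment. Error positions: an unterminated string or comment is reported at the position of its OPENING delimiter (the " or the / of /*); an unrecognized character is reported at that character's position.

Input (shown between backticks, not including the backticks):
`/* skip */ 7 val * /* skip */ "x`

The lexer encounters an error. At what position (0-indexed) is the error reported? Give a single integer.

Answer: 30

Derivation:
pos=0: enter COMMENT mode (saw '/*')
exit COMMENT mode (now at pos=10)
pos=11: emit NUM '7' (now at pos=12)
pos=13: emit ID 'val' (now at pos=16)
pos=17: emit STAR '*'
pos=19: enter COMMENT mode (saw '/*')
exit COMMENT mode (now at pos=29)
pos=30: enter STRING mode
pos=30: ERROR — unterminated string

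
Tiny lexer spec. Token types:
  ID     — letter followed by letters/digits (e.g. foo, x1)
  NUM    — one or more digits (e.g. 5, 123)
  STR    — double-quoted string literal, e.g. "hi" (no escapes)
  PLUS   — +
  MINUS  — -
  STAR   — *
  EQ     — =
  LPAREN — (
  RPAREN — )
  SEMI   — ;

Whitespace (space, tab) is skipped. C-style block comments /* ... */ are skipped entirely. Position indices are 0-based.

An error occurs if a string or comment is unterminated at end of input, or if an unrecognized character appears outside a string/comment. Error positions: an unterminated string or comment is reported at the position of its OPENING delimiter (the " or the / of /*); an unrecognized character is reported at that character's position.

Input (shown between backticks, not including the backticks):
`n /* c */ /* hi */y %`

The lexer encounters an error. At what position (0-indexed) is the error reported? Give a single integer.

Answer: 20

Derivation:
pos=0: emit ID 'n' (now at pos=1)
pos=2: enter COMMENT mode (saw '/*')
exit COMMENT mode (now at pos=9)
pos=10: enter COMMENT mode (saw '/*')
exit COMMENT mode (now at pos=18)
pos=18: emit ID 'y' (now at pos=19)
pos=20: ERROR — unrecognized char '%'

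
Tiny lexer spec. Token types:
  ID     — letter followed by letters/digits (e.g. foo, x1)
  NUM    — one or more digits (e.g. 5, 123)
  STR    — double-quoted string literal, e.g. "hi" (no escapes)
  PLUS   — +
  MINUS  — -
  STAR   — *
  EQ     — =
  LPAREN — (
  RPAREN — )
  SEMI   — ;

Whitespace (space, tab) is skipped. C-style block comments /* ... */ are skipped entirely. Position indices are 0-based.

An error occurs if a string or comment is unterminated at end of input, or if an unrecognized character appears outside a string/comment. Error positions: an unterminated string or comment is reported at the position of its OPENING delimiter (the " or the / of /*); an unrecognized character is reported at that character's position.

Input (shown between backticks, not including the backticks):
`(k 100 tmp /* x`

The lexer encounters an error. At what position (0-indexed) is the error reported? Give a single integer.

Answer: 11

Derivation:
pos=0: emit LPAREN '('
pos=1: emit ID 'k' (now at pos=2)
pos=3: emit NUM '100' (now at pos=6)
pos=7: emit ID 'tmp' (now at pos=10)
pos=11: enter COMMENT mode (saw '/*')
pos=11: ERROR — unterminated comment (reached EOF)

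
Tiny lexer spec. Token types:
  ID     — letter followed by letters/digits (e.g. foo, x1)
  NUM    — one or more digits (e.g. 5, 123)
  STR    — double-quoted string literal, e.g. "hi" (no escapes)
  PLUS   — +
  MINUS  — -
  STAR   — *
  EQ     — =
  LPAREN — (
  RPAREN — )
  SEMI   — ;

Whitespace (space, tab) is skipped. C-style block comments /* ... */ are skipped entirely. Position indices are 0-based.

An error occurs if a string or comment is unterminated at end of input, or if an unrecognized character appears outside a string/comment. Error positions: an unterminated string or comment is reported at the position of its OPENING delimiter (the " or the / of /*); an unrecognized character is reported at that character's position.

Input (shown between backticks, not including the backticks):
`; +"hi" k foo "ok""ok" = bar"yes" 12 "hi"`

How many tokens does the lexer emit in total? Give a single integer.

Answer: 12

Derivation:
pos=0: emit SEMI ';'
pos=2: emit PLUS '+'
pos=3: enter STRING mode
pos=3: emit STR "hi" (now at pos=7)
pos=8: emit ID 'k' (now at pos=9)
pos=10: emit ID 'foo' (now at pos=13)
pos=14: enter STRING mode
pos=14: emit STR "ok" (now at pos=18)
pos=18: enter STRING mode
pos=18: emit STR "ok" (now at pos=22)
pos=23: emit EQ '='
pos=25: emit ID 'bar' (now at pos=28)
pos=28: enter STRING mode
pos=28: emit STR "yes" (now at pos=33)
pos=34: emit NUM '12' (now at pos=36)
pos=37: enter STRING mode
pos=37: emit STR "hi" (now at pos=41)
DONE. 12 tokens: [SEMI, PLUS, STR, ID, ID, STR, STR, EQ, ID, STR, NUM, STR]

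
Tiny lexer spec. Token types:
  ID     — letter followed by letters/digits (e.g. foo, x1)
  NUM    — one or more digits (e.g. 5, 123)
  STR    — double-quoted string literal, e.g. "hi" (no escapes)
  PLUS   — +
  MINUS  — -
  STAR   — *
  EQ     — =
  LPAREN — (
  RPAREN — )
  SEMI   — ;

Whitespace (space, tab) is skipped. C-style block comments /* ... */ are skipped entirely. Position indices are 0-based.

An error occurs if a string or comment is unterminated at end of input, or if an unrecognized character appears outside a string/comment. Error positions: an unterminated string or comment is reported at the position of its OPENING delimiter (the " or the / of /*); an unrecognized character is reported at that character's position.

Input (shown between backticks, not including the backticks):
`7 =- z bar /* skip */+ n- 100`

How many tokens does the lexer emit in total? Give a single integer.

pos=0: emit NUM '7' (now at pos=1)
pos=2: emit EQ '='
pos=3: emit MINUS '-'
pos=5: emit ID 'z' (now at pos=6)
pos=7: emit ID 'bar' (now at pos=10)
pos=11: enter COMMENT mode (saw '/*')
exit COMMENT mode (now at pos=21)
pos=21: emit PLUS '+'
pos=23: emit ID 'n' (now at pos=24)
pos=24: emit MINUS '-'
pos=26: emit NUM '100' (now at pos=29)
DONE. 9 tokens: [NUM, EQ, MINUS, ID, ID, PLUS, ID, MINUS, NUM]

Answer: 9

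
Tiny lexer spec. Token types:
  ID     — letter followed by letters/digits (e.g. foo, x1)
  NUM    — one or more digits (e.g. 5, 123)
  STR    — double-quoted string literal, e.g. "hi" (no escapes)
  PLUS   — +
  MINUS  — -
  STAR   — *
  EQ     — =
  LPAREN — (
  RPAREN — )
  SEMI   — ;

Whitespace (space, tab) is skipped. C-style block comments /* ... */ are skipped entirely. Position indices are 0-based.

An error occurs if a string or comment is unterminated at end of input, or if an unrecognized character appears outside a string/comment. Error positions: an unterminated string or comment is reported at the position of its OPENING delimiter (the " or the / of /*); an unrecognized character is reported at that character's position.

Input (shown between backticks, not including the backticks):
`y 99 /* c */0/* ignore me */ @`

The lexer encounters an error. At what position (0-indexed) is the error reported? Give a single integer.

Answer: 29

Derivation:
pos=0: emit ID 'y' (now at pos=1)
pos=2: emit NUM '99' (now at pos=4)
pos=5: enter COMMENT mode (saw '/*')
exit COMMENT mode (now at pos=12)
pos=12: emit NUM '0' (now at pos=13)
pos=13: enter COMMENT mode (saw '/*')
exit COMMENT mode (now at pos=28)
pos=29: ERROR — unrecognized char '@'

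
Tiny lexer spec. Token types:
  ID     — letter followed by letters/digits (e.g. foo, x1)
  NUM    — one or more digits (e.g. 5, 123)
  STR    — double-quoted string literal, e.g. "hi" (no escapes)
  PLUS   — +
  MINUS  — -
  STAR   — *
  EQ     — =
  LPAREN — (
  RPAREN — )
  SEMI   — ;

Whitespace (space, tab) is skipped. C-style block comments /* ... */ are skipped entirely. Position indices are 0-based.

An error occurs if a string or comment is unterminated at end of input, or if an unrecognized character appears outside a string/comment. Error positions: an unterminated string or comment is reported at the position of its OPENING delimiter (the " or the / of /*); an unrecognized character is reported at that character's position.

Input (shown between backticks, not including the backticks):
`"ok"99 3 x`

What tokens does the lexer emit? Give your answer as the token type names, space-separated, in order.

pos=0: enter STRING mode
pos=0: emit STR "ok" (now at pos=4)
pos=4: emit NUM '99' (now at pos=6)
pos=7: emit NUM '3' (now at pos=8)
pos=9: emit ID 'x' (now at pos=10)
DONE. 4 tokens: [STR, NUM, NUM, ID]

Answer: STR NUM NUM ID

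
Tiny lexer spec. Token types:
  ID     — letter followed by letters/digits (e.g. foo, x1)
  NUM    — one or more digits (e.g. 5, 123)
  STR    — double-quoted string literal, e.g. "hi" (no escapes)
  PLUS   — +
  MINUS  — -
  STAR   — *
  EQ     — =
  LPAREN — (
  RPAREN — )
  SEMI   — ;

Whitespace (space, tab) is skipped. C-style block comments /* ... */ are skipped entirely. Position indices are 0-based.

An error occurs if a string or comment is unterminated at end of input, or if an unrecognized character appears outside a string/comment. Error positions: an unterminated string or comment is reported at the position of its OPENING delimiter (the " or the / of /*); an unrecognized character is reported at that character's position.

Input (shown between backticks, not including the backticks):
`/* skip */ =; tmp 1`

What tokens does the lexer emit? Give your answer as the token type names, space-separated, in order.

pos=0: enter COMMENT mode (saw '/*')
exit COMMENT mode (now at pos=10)
pos=11: emit EQ '='
pos=12: emit SEMI ';'
pos=14: emit ID 'tmp' (now at pos=17)
pos=18: emit NUM '1' (now at pos=19)
DONE. 4 tokens: [EQ, SEMI, ID, NUM]

Answer: EQ SEMI ID NUM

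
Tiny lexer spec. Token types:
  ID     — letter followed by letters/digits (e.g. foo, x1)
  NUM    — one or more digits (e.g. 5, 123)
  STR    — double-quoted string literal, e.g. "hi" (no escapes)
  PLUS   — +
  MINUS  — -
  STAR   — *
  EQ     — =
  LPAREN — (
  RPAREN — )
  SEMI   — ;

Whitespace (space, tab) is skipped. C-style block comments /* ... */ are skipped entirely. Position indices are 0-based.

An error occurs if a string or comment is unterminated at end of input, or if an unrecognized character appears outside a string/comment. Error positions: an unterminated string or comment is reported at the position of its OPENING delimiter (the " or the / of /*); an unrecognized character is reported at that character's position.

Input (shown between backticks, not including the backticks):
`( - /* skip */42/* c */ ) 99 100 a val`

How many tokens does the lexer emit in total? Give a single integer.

pos=0: emit LPAREN '('
pos=2: emit MINUS '-'
pos=4: enter COMMENT mode (saw '/*')
exit COMMENT mode (now at pos=14)
pos=14: emit NUM '42' (now at pos=16)
pos=16: enter COMMENT mode (saw '/*')
exit COMMENT mode (now at pos=23)
pos=24: emit RPAREN ')'
pos=26: emit NUM '99' (now at pos=28)
pos=29: emit NUM '100' (now at pos=32)
pos=33: emit ID 'a' (now at pos=34)
pos=35: emit ID 'val' (now at pos=38)
DONE. 8 tokens: [LPAREN, MINUS, NUM, RPAREN, NUM, NUM, ID, ID]

Answer: 8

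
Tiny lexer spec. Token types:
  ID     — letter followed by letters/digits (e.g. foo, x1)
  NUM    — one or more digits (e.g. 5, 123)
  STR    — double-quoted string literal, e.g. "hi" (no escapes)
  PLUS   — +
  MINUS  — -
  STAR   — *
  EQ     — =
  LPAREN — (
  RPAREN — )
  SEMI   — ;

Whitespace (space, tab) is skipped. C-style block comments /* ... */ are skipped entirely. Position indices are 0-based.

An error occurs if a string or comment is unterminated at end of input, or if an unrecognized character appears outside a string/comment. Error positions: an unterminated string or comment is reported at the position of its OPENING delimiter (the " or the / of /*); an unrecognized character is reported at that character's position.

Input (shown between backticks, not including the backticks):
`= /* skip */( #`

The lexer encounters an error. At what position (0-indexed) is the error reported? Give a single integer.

Answer: 14

Derivation:
pos=0: emit EQ '='
pos=2: enter COMMENT mode (saw '/*')
exit COMMENT mode (now at pos=12)
pos=12: emit LPAREN '('
pos=14: ERROR — unrecognized char '#'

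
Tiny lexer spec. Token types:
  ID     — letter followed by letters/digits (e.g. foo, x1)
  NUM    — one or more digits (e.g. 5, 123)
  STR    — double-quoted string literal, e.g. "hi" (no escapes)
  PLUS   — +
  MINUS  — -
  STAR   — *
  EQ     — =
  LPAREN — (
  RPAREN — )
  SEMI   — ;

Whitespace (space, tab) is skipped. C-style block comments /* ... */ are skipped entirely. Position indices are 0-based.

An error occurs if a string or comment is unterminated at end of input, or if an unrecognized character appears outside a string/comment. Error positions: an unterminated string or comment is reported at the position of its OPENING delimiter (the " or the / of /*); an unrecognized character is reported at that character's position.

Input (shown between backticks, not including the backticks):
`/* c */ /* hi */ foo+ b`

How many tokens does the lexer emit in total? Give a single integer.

pos=0: enter COMMENT mode (saw '/*')
exit COMMENT mode (now at pos=7)
pos=8: enter COMMENT mode (saw '/*')
exit COMMENT mode (now at pos=16)
pos=17: emit ID 'foo' (now at pos=20)
pos=20: emit PLUS '+'
pos=22: emit ID 'b' (now at pos=23)
DONE. 3 tokens: [ID, PLUS, ID]

Answer: 3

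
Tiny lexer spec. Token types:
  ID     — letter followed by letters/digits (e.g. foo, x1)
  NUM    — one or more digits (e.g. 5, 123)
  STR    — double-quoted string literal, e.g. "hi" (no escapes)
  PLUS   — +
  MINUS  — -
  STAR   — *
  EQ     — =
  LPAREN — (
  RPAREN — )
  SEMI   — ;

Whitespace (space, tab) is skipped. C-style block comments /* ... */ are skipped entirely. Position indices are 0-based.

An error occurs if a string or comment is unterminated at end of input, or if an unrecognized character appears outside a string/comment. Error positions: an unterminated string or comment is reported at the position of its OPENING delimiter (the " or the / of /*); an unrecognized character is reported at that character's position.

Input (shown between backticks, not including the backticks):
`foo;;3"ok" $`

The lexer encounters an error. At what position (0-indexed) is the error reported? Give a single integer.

Answer: 11

Derivation:
pos=0: emit ID 'foo' (now at pos=3)
pos=3: emit SEMI ';'
pos=4: emit SEMI ';'
pos=5: emit NUM '3' (now at pos=6)
pos=6: enter STRING mode
pos=6: emit STR "ok" (now at pos=10)
pos=11: ERROR — unrecognized char '$'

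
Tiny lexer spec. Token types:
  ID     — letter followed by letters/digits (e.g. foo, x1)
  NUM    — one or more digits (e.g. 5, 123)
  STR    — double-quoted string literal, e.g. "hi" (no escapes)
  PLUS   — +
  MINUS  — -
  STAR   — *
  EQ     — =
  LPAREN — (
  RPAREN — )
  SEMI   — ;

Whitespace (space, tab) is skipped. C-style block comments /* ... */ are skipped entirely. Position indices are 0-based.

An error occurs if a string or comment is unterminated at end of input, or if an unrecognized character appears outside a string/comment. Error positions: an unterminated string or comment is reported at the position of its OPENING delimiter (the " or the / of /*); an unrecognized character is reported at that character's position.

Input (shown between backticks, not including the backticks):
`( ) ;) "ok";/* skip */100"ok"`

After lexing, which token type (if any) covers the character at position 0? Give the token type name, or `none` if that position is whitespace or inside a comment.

Answer: LPAREN

Derivation:
pos=0: emit LPAREN '('
pos=2: emit RPAREN ')'
pos=4: emit SEMI ';'
pos=5: emit RPAREN ')'
pos=7: enter STRING mode
pos=7: emit STR "ok" (now at pos=11)
pos=11: emit SEMI ';'
pos=12: enter COMMENT mode (saw '/*')
exit COMMENT mode (now at pos=22)
pos=22: emit NUM '100' (now at pos=25)
pos=25: enter STRING mode
pos=25: emit STR "ok" (now at pos=29)
DONE. 8 tokens: [LPAREN, RPAREN, SEMI, RPAREN, STR, SEMI, NUM, STR]
Position 0: char is '(' -> LPAREN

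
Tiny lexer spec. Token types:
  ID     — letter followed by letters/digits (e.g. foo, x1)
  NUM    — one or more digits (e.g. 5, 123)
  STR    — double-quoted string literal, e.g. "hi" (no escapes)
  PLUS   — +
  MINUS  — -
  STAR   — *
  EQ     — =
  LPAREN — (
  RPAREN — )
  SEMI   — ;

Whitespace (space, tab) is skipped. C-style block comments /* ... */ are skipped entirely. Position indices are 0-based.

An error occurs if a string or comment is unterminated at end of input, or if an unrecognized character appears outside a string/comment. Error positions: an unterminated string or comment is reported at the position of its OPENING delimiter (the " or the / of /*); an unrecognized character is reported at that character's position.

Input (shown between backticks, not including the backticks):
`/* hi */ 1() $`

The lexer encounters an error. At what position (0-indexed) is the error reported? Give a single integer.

pos=0: enter COMMENT mode (saw '/*')
exit COMMENT mode (now at pos=8)
pos=9: emit NUM '1' (now at pos=10)
pos=10: emit LPAREN '('
pos=11: emit RPAREN ')'
pos=13: ERROR — unrecognized char '$'

Answer: 13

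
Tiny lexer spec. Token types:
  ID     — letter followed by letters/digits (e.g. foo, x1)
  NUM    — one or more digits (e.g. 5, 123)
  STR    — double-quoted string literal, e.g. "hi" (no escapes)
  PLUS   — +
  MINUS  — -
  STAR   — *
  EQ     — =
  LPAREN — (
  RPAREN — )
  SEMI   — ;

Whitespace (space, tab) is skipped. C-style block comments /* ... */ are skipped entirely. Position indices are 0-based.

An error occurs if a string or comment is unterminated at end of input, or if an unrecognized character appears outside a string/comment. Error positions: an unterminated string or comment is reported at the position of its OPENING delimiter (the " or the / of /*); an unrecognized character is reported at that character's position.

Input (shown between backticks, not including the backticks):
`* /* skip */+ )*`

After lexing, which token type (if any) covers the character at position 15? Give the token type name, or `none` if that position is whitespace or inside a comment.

pos=0: emit STAR '*'
pos=2: enter COMMENT mode (saw '/*')
exit COMMENT mode (now at pos=12)
pos=12: emit PLUS '+'
pos=14: emit RPAREN ')'
pos=15: emit STAR '*'
DONE. 4 tokens: [STAR, PLUS, RPAREN, STAR]
Position 15: char is '*' -> STAR

Answer: STAR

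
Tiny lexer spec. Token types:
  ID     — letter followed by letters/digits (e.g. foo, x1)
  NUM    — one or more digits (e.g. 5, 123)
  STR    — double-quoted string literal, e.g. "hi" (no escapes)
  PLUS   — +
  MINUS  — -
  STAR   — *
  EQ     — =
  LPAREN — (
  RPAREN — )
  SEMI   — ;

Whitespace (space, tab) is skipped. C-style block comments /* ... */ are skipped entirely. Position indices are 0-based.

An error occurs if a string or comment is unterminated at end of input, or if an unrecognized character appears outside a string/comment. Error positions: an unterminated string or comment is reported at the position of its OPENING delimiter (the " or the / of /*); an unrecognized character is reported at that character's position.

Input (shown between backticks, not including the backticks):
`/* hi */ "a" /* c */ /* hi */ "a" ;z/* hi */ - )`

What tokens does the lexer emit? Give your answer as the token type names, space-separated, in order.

pos=0: enter COMMENT mode (saw '/*')
exit COMMENT mode (now at pos=8)
pos=9: enter STRING mode
pos=9: emit STR "a" (now at pos=12)
pos=13: enter COMMENT mode (saw '/*')
exit COMMENT mode (now at pos=20)
pos=21: enter COMMENT mode (saw '/*')
exit COMMENT mode (now at pos=29)
pos=30: enter STRING mode
pos=30: emit STR "a" (now at pos=33)
pos=34: emit SEMI ';'
pos=35: emit ID 'z' (now at pos=36)
pos=36: enter COMMENT mode (saw '/*')
exit COMMENT mode (now at pos=44)
pos=45: emit MINUS '-'
pos=47: emit RPAREN ')'
DONE. 6 tokens: [STR, STR, SEMI, ID, MINUS, RPAREN]

Answer: STR STR SEMI ID MINUS RPAREN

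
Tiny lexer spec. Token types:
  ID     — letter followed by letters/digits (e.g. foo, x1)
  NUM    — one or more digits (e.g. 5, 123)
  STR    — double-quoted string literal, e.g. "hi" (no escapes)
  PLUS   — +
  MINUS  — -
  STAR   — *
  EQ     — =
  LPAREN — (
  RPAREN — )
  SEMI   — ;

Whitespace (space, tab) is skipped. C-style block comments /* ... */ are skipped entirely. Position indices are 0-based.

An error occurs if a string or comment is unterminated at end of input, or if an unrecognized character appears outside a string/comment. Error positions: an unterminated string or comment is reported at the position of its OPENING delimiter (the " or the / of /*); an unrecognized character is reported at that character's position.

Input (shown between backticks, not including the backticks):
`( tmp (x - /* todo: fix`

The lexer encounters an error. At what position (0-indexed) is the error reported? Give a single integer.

Answer: 11

Derivation:
pos=0: emit LPAREN '('
pos=2: emit ID 'tmp' (now at pos=5)
pos=6: emit LPAREN '('
pos=7: emit ID 'x' (now at pos=8)
pos=9: emit MINUS '-'
pos=11: enter COMMENT mode (saw '/*')
pos=11: ERROR — unterminated comment (reached EOF)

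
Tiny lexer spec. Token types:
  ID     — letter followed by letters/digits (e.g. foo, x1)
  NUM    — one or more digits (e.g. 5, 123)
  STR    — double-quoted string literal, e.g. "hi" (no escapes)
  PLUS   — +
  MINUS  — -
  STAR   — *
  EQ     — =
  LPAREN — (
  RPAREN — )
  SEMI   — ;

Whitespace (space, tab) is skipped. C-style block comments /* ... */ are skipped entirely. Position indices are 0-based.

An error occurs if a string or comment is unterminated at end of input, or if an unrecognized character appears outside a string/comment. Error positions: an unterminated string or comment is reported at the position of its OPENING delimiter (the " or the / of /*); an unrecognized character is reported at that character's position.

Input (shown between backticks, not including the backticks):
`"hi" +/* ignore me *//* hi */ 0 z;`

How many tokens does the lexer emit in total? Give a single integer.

Answer: 5

Derivation:
pos=0: enter STRING mode
pos=0: emit STR "hi" (now at pos=4)
pos=5: emit PLUS '+'
pos=6: enter COMMENT mode (saw '/*')
exit COMMENT mode (now at pos=21)
pos=21: enter COMMENT mode (saw '/*')
exit COMMENT mode (now at pos=29)
pos=30: emit NUM '0' (now at pos=31)
pos=32: emit ID 'z' (now at pos=33)
pos=33: emit SEMI ';'
DONE. 5 tokens: [STR, PLUS, NUM, ID, SEMI]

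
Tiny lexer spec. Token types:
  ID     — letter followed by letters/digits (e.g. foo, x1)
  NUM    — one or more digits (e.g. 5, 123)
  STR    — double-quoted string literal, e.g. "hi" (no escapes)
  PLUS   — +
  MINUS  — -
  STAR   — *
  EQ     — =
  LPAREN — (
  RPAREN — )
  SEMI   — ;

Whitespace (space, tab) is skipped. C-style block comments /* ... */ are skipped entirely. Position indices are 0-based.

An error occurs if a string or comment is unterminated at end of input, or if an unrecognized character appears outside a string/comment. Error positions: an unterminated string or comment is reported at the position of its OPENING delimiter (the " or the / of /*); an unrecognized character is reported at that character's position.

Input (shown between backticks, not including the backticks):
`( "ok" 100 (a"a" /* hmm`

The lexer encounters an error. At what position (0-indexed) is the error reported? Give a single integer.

pos=0: emit LPAREN '('
pos=2: enter STRING mode
pos=2: emit STR "ok" (now at pos=6)
pos=7: emit NUM '100' (now at pos=10)
pos=11: emit LPAREN '('
pos=12: emit ID 'a' (now at pos=13)
pos=13: enter STRING mode
pos=13: emit STR "a" (now at pos=16)
pos=17: enter COMMENT mode (saw '/*')
pos=17: ERROR — unterminated comment (reached EOF)

Answer: 17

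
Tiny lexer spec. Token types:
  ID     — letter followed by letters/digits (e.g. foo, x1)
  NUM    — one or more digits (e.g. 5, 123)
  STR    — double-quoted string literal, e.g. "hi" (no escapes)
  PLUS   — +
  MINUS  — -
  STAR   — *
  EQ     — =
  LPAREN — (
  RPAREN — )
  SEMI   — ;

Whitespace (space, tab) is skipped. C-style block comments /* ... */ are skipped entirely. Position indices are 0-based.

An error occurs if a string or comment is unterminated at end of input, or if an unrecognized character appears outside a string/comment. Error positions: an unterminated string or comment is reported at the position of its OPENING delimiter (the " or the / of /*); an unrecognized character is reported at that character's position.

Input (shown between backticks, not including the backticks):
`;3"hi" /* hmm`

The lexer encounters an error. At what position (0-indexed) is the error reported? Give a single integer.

Answer: 7

Derivation:
pos=0: emit SEMI ';'
pos=1: emit NUM '3' (now at pos=2)
pos=2: enter STRING mode
pos=2: emit STR "hi" (now at pos=6)
pos=7: enter COMMENT mode (saw '/*')
pos=7: ERROR — unterminated comment (reached EOF)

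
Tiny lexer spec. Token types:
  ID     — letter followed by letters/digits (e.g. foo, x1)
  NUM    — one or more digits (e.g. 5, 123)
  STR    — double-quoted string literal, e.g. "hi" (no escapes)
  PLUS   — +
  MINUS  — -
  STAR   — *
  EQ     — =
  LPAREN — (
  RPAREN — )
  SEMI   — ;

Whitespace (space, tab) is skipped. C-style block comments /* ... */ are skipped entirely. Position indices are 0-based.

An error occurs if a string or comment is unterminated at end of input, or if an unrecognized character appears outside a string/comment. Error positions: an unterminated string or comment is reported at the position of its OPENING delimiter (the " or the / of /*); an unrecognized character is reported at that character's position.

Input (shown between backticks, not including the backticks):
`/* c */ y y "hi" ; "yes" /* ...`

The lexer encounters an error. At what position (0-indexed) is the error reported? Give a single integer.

Answer: 25

Derivation:
pos=0: enter COMMENT mode (saw '/*')
exit COMMENT mode (now at pos=7)
pos=8: emit ID 'y' (now at pos=9)
pos=10: emit ID 'y' (now at pos=11)
pos=12: enter STRING mode
pos=12: emit STR "hi" (now at pos=16)
pos=17: emit SEMI ';'
pos=19: enter STRING mode
pos=19: emit STR "yes" (now at pos=24)
pos=25: enter COMMENT mode (saw '/*')
pos=25: ERROR — unterminated comment (reached EOF)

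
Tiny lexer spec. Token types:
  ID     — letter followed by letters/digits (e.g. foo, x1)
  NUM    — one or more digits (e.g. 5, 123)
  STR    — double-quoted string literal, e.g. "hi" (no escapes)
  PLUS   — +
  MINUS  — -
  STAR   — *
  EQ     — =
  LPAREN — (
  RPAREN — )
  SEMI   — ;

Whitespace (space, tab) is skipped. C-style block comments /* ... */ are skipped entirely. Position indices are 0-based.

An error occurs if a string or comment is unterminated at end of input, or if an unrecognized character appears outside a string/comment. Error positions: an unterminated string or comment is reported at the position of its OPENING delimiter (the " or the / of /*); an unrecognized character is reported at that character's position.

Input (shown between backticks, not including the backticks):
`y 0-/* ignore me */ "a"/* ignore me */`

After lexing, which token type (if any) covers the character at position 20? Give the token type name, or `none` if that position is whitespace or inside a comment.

pos=0: emit ID 'y' (now at pos=1)
pos=2: emit NUM '0' (now at pos=3)
pos=3: emit MINUS '-'
pos=4: enter COMMENT mode (saw '/*')
exit COMMENT mode (now at pos=19)
pos=20: enter STRING mode
pos=20: emit STR "a" (now at pos=23)
pos=23: enter COMMENT mode (saw '/*')
exit COMMENT mode (now at pos=38)
DONE. 4 tokens: [ID, NUM, MINUS, STR]
Position 20: char is '"' -> STR

Answer: STR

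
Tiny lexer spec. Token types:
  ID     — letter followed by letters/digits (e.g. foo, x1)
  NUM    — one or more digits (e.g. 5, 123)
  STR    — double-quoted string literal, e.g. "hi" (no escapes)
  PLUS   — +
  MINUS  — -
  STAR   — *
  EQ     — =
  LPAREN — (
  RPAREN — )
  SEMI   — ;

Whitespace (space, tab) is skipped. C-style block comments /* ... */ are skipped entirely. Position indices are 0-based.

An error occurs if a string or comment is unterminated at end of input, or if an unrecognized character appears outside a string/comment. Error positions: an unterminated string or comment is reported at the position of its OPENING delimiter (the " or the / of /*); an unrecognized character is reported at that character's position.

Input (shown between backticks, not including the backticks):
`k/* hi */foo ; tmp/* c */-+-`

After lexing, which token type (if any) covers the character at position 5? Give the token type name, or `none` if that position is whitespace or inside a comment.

Answer: none

Derivation:
pos=0: emit ID 'k' (now at pos=1)
pos=1: enter COMMENT mode (saw '/*')
exit COMMENT mode (now at pos=9)
pos=9: emit ID 'foo' (now at pos=12)
pos=13: emit SEMI ';'
pos=15: emit ID 'tmp' (now at pos=18)
pos=18: enter COMMENT mode (saw '/*')
exit COMMENT mode (now at pos=25)
pos=25: emit MINUS '-'
pos=26: emit PLUS '+'
pos=27: emit MINUS '-'
DONE. 7 tokens: [ID, ID, SEMI, ID, MINUS, PLUS, MINUS]
Position 5: char is 'i' -> none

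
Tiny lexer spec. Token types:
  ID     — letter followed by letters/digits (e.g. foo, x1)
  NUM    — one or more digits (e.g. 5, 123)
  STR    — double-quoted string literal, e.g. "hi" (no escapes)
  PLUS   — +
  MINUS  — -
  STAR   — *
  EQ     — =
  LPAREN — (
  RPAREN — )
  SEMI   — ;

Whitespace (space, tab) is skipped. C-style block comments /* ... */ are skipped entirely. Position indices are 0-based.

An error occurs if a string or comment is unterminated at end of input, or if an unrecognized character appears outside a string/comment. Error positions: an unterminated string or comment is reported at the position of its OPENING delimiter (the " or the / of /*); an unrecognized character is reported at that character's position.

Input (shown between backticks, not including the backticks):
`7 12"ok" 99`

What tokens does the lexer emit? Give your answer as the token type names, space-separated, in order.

pos=0: emit NUM '7' (now at pos=1)
pos=2: emit NUM '12' (now at pos=4)
pos=4: enter STRING mode
pos=4: emit STR "ok" (now at pos=8)
pos=9: emit NUM '99' (now at pos=11)
DONE. 4 tokens: [NUM, NUM, STR, NUM]

Answer: NUM NUM STR NUM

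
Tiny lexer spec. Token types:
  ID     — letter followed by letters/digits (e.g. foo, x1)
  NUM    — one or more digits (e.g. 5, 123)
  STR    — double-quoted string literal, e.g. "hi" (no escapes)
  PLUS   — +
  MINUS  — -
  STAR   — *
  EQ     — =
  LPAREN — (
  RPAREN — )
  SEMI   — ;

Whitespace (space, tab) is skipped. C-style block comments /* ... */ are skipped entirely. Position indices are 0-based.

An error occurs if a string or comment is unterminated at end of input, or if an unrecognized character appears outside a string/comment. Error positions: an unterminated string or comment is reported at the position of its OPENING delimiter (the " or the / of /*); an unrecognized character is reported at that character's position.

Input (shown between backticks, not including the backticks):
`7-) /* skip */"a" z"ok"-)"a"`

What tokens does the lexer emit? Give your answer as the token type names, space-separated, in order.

Answer: NUM MINUS RPAREN STR ID STR MINUS RPAREN STR

Derivation:
pos=0: emit NUM '7' (now at pos=1)
pos=1: emit MINUS '-'
pos=2: emit RPAREN ')'
pos=4: enter COMMENT mode (saw '/*')
exit COMMENT mode (now at pos=14)
pos=14: enter STRING mode
pos=14: emit STR "a" (now at pos=17)
pos=18: emit ID 'z' (now at pos=19)
pos=19: enter STRING mode
pos=19: emit STR "ok" (now at pos=23)
pos=23: emit MINUS '-'
pos=24: emit RPAREN ')'
pos=25: enter STRING mode
pos=25: emit STR "a" (now at pos=28)
DONE. 9 tokens: [NUM, MINUS, RPAREN, STR, ID, STR, MINUS, RPAREN, STR]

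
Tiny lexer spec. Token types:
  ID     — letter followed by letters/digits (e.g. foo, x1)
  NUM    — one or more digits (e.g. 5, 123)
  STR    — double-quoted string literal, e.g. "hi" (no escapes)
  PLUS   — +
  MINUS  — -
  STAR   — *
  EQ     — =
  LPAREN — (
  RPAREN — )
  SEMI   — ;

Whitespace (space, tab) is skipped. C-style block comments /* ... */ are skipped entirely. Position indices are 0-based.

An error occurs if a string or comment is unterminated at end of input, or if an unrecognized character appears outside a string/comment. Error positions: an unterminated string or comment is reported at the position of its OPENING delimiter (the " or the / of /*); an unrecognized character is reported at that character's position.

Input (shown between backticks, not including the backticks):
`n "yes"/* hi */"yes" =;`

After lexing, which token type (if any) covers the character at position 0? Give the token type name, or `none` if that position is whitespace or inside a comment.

Answer: ID

Derivation:
pos=0: emit ID 'n' (now at pos=1)
pos=2: enter STRING mode
pos=2: emit STR "yes" (now at pos=7)
pos=7: enter COMMENT mode (saw '/*')
exit COMMENT mode (now at pos=15)
pos=15: enter STRING mode
pos=15: emit STR "yes" (now at pos=20)
pos=21: emit EQ '='
pos=22: emit SEMI ';'
DONE. 5 tokens: [ID, STR, STR, EQ, SEMI]
Position 0: char is 'n' -> ID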